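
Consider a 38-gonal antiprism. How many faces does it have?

An antiprism on an n-gon has two n-gon caps and 2n triangles: V = 2·38 = 76, E = 4·38 = 152, F = 2·38 + 2 = 78.
Check: V − E + F = 76 − 152 + 78 = 2.

78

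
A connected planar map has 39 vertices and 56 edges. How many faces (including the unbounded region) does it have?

19

Euler's formula for a connected plane graph: V − E + F = 2, so F = 2 − 39 + 56 = 19.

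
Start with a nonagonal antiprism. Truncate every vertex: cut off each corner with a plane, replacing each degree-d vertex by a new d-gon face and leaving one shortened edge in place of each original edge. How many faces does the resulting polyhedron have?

38

The base solid has V = 18, E = 36, F = 20.
Truncation replaces each original edge-end by a new vertex, so V′ = 2E = 72.
Each original edge survives, and each old vertex of degree d contributes d new edges; summing degrees gives Σd = 2E, so E′ = E + 2E = 3E = 108.
Each original face survives and each original vertex becomes one new face: F′ = F + V = 38.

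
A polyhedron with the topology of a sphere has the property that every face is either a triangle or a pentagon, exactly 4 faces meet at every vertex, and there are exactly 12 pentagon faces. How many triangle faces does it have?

20

Let x be the number of triangles; then F = 12 + x.
Edge–face incidences: 2E = 5·12 + 3·x = 60 + 3x.
Every vertex has degree 4, so 4V = 2E.
Euler: V − E + F = 2 ⇒ (2E)/4 − E + (12 + x) = 2.
Multiply by 8: 2·(2E) − 4·(2E) + 8·(12 + x) = 16, i.e. 96 + 8x − 2·(60 + 3x) = 16.
Collecting terms: 2x − 24 = 16, so 2x = 40, so x = 20.
Then 2E = 60 + 3·20 = 120, so E = 60, V = 2E/4 = 30, F = 12 + 20 = 32.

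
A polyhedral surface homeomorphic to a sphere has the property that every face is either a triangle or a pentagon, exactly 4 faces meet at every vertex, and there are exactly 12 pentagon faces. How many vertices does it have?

Let x be the number of triangles; then F = 12 + x.
Edge–face incidences: 2E = 5·12 + 3·x = 60 + 3x.
Every vertex has degree 4, so 4V = 2E.
Euler: V − E + F = 2 ⇒ (2E)/4 − E + (12 + x) = 2.
Multiply by 8: 2·(2E) − 4·(2E) + 8·(12 + x) = 16, i.e. 96 + 8x − 2·(60 + 3x) = 16.
Collecting terms: 2x − 24 = 16, so 2x = 40, so x = 20.
Then 2E = 60 + 3·20 = 120, so E = 60, V = 2E/4 = 30, F = 12 + 20 = 32.

30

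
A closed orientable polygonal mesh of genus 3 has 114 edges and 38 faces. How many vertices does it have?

For a closed orientable surface of genus 3, χ = 2 − 2·3 = -4.
V = -4 + E − F = -4 + 114 − 38 = 72.

72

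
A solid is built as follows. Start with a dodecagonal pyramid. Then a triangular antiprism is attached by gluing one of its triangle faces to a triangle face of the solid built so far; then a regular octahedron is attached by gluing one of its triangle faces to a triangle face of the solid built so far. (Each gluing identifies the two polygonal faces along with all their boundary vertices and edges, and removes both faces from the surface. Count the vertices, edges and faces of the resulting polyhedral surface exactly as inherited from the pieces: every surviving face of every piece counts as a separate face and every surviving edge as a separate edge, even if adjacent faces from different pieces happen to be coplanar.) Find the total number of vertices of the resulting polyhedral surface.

A dodecagonal pyramid: V=13, E=24, F=13.
Attach a triangular antiprism (V=6, E=12, F=8) along a 3-gon: merge 3 vertices and 3 edges, delete both glued faces → V=16, E=33, F=19.
Attach a regular octahedron (V=6, E=12, F=8) along a 3-gon: merge 3 vertices and 3 edges, delete both glued faces → V=19, E=42, F=25.
Check: V − E + F = 19 − 42 + 25 = 2.

19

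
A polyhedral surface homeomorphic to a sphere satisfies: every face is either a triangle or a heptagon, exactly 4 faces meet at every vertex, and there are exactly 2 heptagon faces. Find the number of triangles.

Let x be the number of triangles; then F = 2 + x.
Edge–face incidences: 2E = 7·2 + 3·x = 14 + 3x.
Every vertex has degree 4, so 4V = 2E.
Euler: V − E + F = 2 ⇒ (2E)/4 − E + (2 + x) = 2.
Multiply by 8: 2·(2E) − 4·(2E) + 8·(2 + x) = 16, i.e. 16 + 8x − 2·(14 + 3x) = 16.
Collecting terms: 2x − 12 = 16, so 2x = 28, so x = 14.
Then 2E = 14 + 3·14 = 56, so E = 28, V = 2E/4 = 14, F = 2 + 14 = 16.

14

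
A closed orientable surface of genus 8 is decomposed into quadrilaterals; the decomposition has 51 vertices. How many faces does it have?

χ = 2 − 2·8 = -14, and every face is a square so 4F = 2E.
V − E + F = -14 with E = 4F/2 gives 51 − (4/2 − 1)·F = -14, so F = 65 and E = 130.

65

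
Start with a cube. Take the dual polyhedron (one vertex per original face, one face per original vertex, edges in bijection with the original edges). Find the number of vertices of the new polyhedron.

6

The base solid has V = 8, E = 12, F = 6.
The dual swaps V and F and preserves E: V′ = F = 6, E′ = E = 12, F′ = V = 8.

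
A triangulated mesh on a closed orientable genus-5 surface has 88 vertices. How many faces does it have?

χ = 2 − 2·5 = -8, and every face is a triangle so 3F = 2E.
V − E + F = -8 with E = 3F/2 gives 88 − (3/2 − 1)·F = -8, so F = 192 and E = 288.

192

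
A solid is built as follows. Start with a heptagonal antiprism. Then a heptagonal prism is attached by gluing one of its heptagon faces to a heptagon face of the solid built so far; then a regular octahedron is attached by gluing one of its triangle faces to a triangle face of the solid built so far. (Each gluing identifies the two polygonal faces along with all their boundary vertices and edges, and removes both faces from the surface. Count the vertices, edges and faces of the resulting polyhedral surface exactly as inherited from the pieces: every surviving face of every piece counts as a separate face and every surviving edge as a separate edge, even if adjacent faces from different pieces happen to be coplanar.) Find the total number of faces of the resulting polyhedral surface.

A heptagonal antiprism: V=14, E=28, F=16.
Attach a heptagonal prism (V=14, E=21, F=9) along a 7-gon: merge 7 vertices and 7 edges, delete both glued faces → V=21, E=42, F=23.
Attach a regular octahedron (V=6, E=12, F=8) along a 3-gon: merge 3 vertices and 3 edges, delete both glued faces → V=24, E=51, F=29.
Check: V − E + F = 24 − 51 + 29 = 2.

29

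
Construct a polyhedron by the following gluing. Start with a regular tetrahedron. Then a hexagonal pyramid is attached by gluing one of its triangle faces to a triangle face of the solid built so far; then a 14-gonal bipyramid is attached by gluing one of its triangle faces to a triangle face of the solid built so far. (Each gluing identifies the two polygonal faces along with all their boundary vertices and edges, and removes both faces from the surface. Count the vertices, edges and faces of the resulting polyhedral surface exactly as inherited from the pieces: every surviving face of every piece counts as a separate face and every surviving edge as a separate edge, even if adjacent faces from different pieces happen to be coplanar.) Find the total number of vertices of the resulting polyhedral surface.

A regular tetrahedron: V=4, E=6, F=4.
Attach a hexagonal pyramid (V=7, E=12, F=7) along a 3-gon: merge 3 vertices and 3 edges, delete both glued faces → V=8, E=15, F=9.
Attach a 14-gonal bipyramid (V=16, E=42, F=28) along a 3-gon: merge 3 vertices and 3 edges, delete both glued faces → V=21, E=54, F=35.
Check: V − E + F = 21 − 54 + 35 = 2.

21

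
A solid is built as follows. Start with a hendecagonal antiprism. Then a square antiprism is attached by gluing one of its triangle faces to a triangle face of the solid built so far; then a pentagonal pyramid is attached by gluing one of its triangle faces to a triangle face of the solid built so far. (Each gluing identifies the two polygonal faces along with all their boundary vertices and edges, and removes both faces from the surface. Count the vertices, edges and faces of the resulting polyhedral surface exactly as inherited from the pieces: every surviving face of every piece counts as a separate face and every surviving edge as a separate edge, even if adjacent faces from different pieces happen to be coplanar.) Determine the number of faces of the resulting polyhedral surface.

36

A hendecagonal antiprism: V=22, E=44, F=24.
Attach a square antiprism (V=8, E=16, F=10) along a 3-gon: merge 3 vertices and 3 edges, delete both glued faces → V=27, E=57, F=32.
Attach a pentagonal pyramid (V=6, E=10, F=6) along a 3-gon: merge 3 vertices and 3 edges, delete both glued faces → V=30, E=64, F=36.
Check: V − E + F = 30 − 64 + 36 = 2.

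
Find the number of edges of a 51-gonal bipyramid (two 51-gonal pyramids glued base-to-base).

153

A bipyramid over an n-gon has 2n triangular faces and n + 2 vertices: V = 51 + 2 = 53, E = 3·51 = 153, F = 2·51 = 102.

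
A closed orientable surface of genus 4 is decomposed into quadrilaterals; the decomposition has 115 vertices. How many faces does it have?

121

χ = 2 − 2·4 = -6, and every face is a square so 4F = 2E.
V − E + F = -6 with E = 4F/2 gives 115 − (4/2 − 1)·F = -6, so F = 121 and E = 242.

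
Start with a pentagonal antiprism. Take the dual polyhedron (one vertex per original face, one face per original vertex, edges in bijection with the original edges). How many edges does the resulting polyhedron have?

The base solid has V = 10, E = 20, F = 12.
The dual swaps V and F and preserves E: V′ = F = 12, E′ = E = 20, F′ = V = 10.

20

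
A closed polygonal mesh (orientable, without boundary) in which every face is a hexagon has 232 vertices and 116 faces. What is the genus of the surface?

1

Every face is a hexagon, so 2E = 6·116 = 696, giving E = 348.
χ = V − E + F = 232 − 348 + 116 = 0.
For a closed orientable surface χ = 2 − 2g, so g = (2 − (0))/2 = 1.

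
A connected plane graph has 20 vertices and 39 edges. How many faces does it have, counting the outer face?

21

Euler's formula for a connected plane graph: V − E + F = 2, so F = 2 − 20 + 39 = 21.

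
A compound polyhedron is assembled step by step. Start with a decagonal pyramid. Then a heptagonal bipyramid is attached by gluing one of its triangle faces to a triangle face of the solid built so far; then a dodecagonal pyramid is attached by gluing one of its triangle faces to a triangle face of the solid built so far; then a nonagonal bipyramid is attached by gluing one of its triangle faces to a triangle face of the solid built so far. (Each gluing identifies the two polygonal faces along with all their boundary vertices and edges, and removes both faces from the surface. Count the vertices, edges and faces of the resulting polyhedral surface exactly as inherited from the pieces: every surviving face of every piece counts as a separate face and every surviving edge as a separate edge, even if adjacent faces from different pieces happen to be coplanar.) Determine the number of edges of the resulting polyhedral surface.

A decagonal pyramid: V=11, E=20, F=11.
Attach a heptagonal bipyramid (V=9, E=21, F=14) along a 3-gon: merge 3 vertices and 3 edges, delete both glued faces → V=17, E=38, F=23.
Attach a dodecagonal pyramid (V=13, E=24, F=13) along a 3-gon: merge 3 vertices and 3 edges, delete both glued faces → V=27, E=59, F=34.
Attach a nonagonal bipyramid (V=11, E=27, F=18) along a 3-gon: merge 3 vertices and 3 edges, delete both glued faces → V=35, E=83, F=50.
Check: V − E + F = 35 − 83 + 50 = 2.

83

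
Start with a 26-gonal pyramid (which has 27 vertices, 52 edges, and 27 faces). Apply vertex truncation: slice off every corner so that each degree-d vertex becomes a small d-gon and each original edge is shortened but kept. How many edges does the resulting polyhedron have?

156

Truncation replaces each original edge-end by a new vertex, so V′ = 2E = 104.
Each original edge survives, and each old vertex of degree d contributes d new edges; summing degrees gives Σd = 2E, so E′ = E + 2E = 3E = 156.
Each original face survives and each original vertex becomes one new face: F′ = F + V = 54.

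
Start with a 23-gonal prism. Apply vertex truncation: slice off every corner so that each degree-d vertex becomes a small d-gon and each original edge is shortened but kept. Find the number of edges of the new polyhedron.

207

The base solid has V = 46, E = 69, F = 25.
Truncation replaces each original edge-end by a new vertex, so V′ = 2E = 138.
Each original edge survives, and each old vertex of degree d contributes d new edges; summing degrees gives Σd = 2E, so E′ = E + 2E = 3E = 207.
Each original face survives and each original vertex becomes one new face: F′ = F + V = 71.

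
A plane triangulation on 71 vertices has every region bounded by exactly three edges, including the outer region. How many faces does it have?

138

In a plane triangulation 3F = 2E and V − E + F = 2, so F = 2V − 4 = 2·71 − 4 = 138.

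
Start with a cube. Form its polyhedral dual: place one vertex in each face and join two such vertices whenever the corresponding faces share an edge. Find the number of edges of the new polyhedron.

The base solid has V = 8, E = 12, F = 6.
The dual swaps V and F and preserves E: V′ = F = 6, E′ = E = 12, F′ = V = 8.

12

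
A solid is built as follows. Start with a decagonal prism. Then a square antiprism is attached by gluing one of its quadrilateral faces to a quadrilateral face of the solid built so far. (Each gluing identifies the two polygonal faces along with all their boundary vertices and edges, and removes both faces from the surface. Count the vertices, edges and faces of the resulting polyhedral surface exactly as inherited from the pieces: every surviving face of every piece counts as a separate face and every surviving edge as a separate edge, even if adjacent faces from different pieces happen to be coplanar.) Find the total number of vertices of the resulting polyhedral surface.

A decagonal prism: V=20, E=30, F=12.
Attach a square antiprism (V=8, E=16, F=10) along a 4-gon: merge 4 vertices and 4 edges, delete both glued faces → V=24, E=42, F=20.
Check: V − E + F = 24 − 42 + 20 = 2.

24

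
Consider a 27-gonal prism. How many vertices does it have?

A prism on an n-gon has two n-gon bases and n rectangular sides: V = 2·27 = 54, E = 3·27 = 81, F = 27 + 2 = 29.

54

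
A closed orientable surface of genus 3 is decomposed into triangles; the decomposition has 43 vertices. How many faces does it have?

94

χ = 2 − 2·3 = -4, and every face is a triangle so 3F = 2E.
V − E + F = -4 with E = 3F/2 gives 43 − (3/2 − 1)·F = -4, so F = 94 and E = 141.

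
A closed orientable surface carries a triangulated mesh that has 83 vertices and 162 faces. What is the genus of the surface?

0

Every face is a triangle, so 2E = 3·162 = 486, giving E = 243.
χ = V − E + F = 83 − 243 + 162 = 2.
For a closed orientable surface χ = 2 − 2g, so g = (2 − (2))/2 = 0.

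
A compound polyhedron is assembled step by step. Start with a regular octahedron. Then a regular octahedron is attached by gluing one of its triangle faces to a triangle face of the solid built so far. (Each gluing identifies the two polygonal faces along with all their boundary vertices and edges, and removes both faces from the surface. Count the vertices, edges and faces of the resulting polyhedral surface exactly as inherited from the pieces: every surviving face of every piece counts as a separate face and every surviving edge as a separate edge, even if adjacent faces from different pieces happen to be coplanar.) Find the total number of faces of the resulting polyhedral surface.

A regular octahedron: V=6, E=12, F=8.
Attach a regular octahedron (V=6, E=12, F=8) along a 3-gon: merge 3 vertices and 3 edges, delete both glued faces → V=9, E=21, F=14.
Check: V − E + F = 9 − 21 + 14 = 2.

14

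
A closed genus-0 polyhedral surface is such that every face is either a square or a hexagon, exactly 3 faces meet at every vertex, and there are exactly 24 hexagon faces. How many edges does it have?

84

Let x be the number of squares; then F = 24 + x.
Edge–face incidences: 2E = 6·24 + 4·x = 144 + 4x.
Every vertex has degree 3, so 3V = 2E.
Euler: V − E + F = 2 ⇒ (2E)/3 − E + (24 + x) = 2.
Multiply by 6: 2·(2E) − 3·(2E) + 6·(24 + x) = 12, i.e. 144 + 6x − (144 + 4x) = 12.
Collecting terms: 2x = 12, so x = 6.
Then 2E = 144 + 4·6 = 168, so E = 84, V = 2E/3 = 56, F = 24 + 6 = 30.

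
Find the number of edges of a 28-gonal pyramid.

A pyramid on an n-gon base has one n-gon and n triangles: V = 28 + 1 = 29, E = 2·28 = 56, F = 28 + 1 = 29.

56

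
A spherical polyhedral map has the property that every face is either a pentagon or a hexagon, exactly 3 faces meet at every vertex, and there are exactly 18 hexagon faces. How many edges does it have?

Let x be the number of pentagons; then F = 18 + x.
Edge–face incidences: 2E = 6·18 + 5·x = 108 + 5x.
Every vertex has degree 3, so 3V = 2E.
Euler: V − E + F = 2 ⇒ (2E)/3 − E + (18 + x) = 2.
Multiply by 6: 2·(2E) − 3·(2E) + 6·(18 + x) = 12, i.e. 108 + 6x − (108 + 5x) = 12.
Collecting terms: x = 12.
Then 2E = 108 + 5·12 = 168, so E = 84, V = 2E/3 = 56, F = 18 + 12 = 30.

84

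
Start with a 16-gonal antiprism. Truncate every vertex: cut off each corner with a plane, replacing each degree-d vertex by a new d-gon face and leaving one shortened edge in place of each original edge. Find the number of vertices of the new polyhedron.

The base solid has V = 32, E = 64, F = 34.
Truncation replaces each original edge-end by a new vertex, so V′ = 2E = 128.
Each original edge survives, and each old vertex of degree d contributes d new edges; summing degrees gives Σd = 2E, so E′ = E + 2E = 3E = 192.
Each original face survives and each original vertex becomes one new face: F′ = F + V = 66.

128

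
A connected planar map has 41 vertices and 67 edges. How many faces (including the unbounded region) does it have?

Euler's formula for a connected plane graph: V − E + F = 2, so F = 2 − 41 + 67 = 28.

28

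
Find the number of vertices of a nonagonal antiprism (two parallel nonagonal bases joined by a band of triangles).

An antiprism on an n-gon has two n-gon caps and 2n triangles: V = 2·9 = 18, E = 4·9 = 36, F = 2·9 + 2 = 20.

18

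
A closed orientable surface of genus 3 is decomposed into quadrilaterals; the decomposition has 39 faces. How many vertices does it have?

χ = 2 − 2·3 = -4, and every face is a square so 4F = 2E.
E = 4·39/2 = 78. Then V = -4 + E − F = -4 + 78 − 39 = 35.

35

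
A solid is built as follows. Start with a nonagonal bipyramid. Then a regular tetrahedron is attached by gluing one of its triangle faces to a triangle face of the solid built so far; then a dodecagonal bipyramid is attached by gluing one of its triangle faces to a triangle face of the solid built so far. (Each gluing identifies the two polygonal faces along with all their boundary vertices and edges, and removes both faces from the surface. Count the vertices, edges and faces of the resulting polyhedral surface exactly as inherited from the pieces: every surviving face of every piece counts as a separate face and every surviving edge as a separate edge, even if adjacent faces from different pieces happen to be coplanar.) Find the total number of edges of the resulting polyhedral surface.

63

A nonagonal bipyramid: V=11, E=27, F=18.
Attach a regular tetrahedron (V=4, E=6, F=4) along a 3-gon: merge 3 vertices and 3 edges, delete both glued faces → V=12, E=30, F=20.
Attach a dodecagonal bipyramid (V=14, E=36, F=24) along a 3-gon: merge 3 vertices and 3 edges, delete both glued faces → V=23, E=63, F=42.
Check: V − E + F = 23 − 63 + 42 = 2.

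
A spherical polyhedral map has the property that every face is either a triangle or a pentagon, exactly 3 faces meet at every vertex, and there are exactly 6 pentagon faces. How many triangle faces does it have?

Let x be the number of triangles; then F = 6 + x.
Edge–face incidences: 2E = 5·6 + 3·x = 30 + 3x.
Every vertex has degree 3, so 3V = 2E.
Euler: V − E + F = 2 ⇒ (2E)/3 − E + (6 + x) = 2.
Multiply by 6: 2·(2E) − 3·(2E) + 6·(6 + x) = 12, i.e. 36 + 6x − (30 + 3x) = 12.
Collecting terms: 3x + 6 = 12, so 3x = 6, so x = 2.
Then 2E = 30 + 3·2 = 36, so E = 18, V = 2E/3 = 12, F = 6 + 2 = 8.

2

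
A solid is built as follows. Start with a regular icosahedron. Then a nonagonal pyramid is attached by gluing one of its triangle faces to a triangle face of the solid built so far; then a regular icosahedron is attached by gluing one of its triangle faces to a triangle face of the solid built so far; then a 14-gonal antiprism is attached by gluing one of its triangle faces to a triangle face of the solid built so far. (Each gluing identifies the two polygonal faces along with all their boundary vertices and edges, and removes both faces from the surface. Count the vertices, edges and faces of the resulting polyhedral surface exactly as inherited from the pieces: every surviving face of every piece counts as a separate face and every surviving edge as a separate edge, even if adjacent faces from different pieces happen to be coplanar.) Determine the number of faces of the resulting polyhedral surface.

A regular icosahedron: V=12, E=30, F=20.
Attach a nonagonal pyramid (V=10, E=18, F=10) along a 3-gon: merge 3 vertices and 3 edges, delete both glued faces → V=19, E=45, F=28.
Attach a regular icosahedron (V=12, E=30, F=20) along a 3-gon: merge 3 vertices and 3 edges, delete both glued faces → V=28, E=72, F=46.
Attach a 14-gonal antiprism (V=28, E=56, F=30) along a 3-gon: merge 3 vertices and 3 edges, delete both glued faces → V=53, E=125, F=74.
Check: V − E + F = 53 − 125 + 74 = 2.

74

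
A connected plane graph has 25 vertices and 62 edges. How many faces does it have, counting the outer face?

39

Euler's formula for a connected plane graph: V − E + F = 2, so F = 2 − 25 + 62 = 39.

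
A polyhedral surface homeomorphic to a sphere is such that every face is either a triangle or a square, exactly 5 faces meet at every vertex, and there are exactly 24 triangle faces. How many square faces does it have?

2

Let x be the number of squares; then F = 24 + x.
Edge–face incidences: 2E = 3·24 + 4·x = 72 + 4x.
Every vertex has degree 5, so 5V = 2E.
Euler: V − E + F = 2 ⇒ (2E)/5 − E + (24 + x) = 2.
Multiply by 10: 2·(2E) − 5·(2E) + 10·(24 + x) = 20, i.e. 240 + 10x − 3·(72 + 4x) = 20.
Collecting terms: −2x + 24 = 20, so −2x = −4, so x = 2.
Then 2E = 72 + 4·2 = 80, so E = 40, V = 2E/5 = 16, F = 24 + 2 = 26.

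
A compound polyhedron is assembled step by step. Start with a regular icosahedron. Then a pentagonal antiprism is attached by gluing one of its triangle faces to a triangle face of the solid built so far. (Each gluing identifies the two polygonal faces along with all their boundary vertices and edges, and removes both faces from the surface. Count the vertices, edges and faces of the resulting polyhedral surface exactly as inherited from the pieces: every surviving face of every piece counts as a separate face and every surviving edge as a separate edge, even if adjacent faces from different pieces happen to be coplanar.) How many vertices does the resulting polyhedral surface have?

A regular icosahedron: V=12, E=30, F=20.
Attach a pentagonal antiprism (V=10, E=20, F=12) along a 3-gon: merge 3 vertices and 3 edges, delete both glued faces → V=19, E=47, F=30.
Check: V − E + F = 19 − 47 + 30 = 2.

19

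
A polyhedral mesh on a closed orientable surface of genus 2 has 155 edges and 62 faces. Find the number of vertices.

For a closed orientable surface of genus 2, χ = 2 − 2·2 = -2.
V = -2 + E − F = -2 + 155 − 62 = 91.

91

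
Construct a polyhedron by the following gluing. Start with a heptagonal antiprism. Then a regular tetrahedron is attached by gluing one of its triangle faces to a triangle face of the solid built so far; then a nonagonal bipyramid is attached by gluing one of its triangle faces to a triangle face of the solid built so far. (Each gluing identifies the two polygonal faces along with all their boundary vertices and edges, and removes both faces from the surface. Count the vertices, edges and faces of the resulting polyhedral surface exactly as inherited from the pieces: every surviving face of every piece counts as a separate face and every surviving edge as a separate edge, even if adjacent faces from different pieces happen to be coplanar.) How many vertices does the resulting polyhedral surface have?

23

A heptagonal antiprism: V=14, E=28, F=16.
Attach a regular tetrahedron (V=4, E=6, F=4) along a 3-gon: merge 3 vertices and 3 edges, delete both glued faces → V=15, E=31, F=18.
Attach a nonagonal bipyramid (V=11, E=27, F=18) along a 3-gon: merge 3 vertices and 3 edges, delete both glued faces → V=23, E=55, F=34.
Check: V − E + F = 23 − 55 + 34 = 2.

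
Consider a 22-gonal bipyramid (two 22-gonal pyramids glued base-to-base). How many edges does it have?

A bipyramid over an n-gon has 2n triangular faces and n + 2 vertices: V = 22 + 2 = 24, E = 3·22 = 66, F = 2·22 = 44.

66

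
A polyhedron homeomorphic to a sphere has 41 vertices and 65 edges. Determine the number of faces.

26

Here V − E + F = 2.
F = 2 − V + E = 2 − 41 + 65 = 26.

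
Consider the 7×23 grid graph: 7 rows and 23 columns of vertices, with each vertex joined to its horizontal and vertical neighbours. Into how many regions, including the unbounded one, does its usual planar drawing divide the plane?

133

The grid has V = 7·23 = 161 vertices and E = 7·22 + 23·6 = 292 edges.
F = 2 − V + E = 2 − 161 + 292 = 133.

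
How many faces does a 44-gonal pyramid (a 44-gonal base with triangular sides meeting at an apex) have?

45

A pyramid on an n-gon base has one n-gon and n triangles: V = 44 + 1 = 45, E = 2·44 = 88, F = 44 + 1 = 45.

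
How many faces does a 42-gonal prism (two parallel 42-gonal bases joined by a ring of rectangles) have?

A prism on an n-gon has two n-gon bases and n rectangular sides: V = 2·42 = 84, E = 3·42 = 126, F = 42 + 2 = 44.

44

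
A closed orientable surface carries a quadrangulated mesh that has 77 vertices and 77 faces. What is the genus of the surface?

Every face is a square, so 2E = 4·77 = 308, giving E = 154.
χ = V − E + F = 77 − 154 + 77 = 0.
For a closed orientable surface χ = 2 − 2g, so g = (2 − (0))/2 = 1.

1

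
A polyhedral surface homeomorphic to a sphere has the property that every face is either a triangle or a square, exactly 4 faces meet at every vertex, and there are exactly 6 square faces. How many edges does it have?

Let x be the number of triangles; then F = 6 + x.
Edge–face incidences: 2E = 4·6 + 3·x = 24 + 3x.
Every vertex has degree 4, so 4V = 2E.
Euler: V − E + F = 2 ⇒ (2E)/4 − E + (6 + x) = 2.
Multiply by 8: 2·(2E) − 4·(2E) + 8·(6 + x) = 16, i.e. 48 + 8x − 2·(24 + 3x) = 16.
Collecting terms: 2x = 16, so x = 8.
Then 2E = 24 + 3·8 = 48, so E = 24, V = 2E/4 = 12, F = 6 + 8 = 14.

24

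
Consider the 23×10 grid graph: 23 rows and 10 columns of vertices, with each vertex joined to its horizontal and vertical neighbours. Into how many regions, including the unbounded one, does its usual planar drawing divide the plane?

The grid has V = 23·10 = 230 vertices and E = 23·9 + 10·22 = 427 edges.
F = 2 − V + E = 2 − 230 + 427 = 199.

199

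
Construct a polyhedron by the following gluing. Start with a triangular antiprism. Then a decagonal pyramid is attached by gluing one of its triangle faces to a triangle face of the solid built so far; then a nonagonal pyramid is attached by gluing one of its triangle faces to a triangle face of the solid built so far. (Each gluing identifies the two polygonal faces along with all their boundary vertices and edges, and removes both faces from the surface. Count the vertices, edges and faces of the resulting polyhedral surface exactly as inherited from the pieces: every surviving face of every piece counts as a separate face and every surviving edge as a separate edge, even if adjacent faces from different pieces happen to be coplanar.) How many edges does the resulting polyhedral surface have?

44

A triangular antiprism: V=6, E=12, F=8.
Attach a decagonal pyramid (V=11, E=20, F=11) along a 3-gon: merge 3 vertices and 3 edges, delete both glued faces → V=14, E=29, F=17.
Attach a nonagonal pyramid (V=10, E=18, F=10) along a 3-gon: merge 3 vertices and 3 edges, delete both glued faces → V=21, E=44, F=25.
Check: V − E + F = 21 − 44 + 25 = 2.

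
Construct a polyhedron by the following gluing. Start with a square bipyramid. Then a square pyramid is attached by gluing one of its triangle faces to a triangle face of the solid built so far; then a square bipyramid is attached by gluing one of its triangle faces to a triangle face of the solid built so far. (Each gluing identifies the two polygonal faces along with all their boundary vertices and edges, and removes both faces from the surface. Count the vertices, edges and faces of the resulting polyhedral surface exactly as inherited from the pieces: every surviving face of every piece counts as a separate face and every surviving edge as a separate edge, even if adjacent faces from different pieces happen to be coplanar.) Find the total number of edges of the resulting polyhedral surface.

26

A square bipyramid: V=6, E=12, F=8.
Attach a square pyramid (V=5, E=8, F=5) along a 3-gon: merge 3 vertices and 3 edges, delete both glued faces → V=8, E=17, F=11.
Attach a square bipyramid (V=6, E=12, F=8) along a 3-gon: merge 3 vertices and 3 edges, delete both glued faces → V=11, E=26, F=17.
Check: V − E + F = 11 − 26 + 17 = 2.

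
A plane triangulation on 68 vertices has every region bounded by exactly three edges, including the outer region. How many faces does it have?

In a plane triangulation 3F = 2E and V − E + F = 2, so F = 2V − 4 = 2·68 − 4 = 132.

132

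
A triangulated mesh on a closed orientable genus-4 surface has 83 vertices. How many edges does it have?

χ = 2 − 2·4 = -6, and every face is a triangle so 3F = 2E.
V − E + F = -6 with E = 3F/2 gives 83 − (3/2 − 1)·F = -6, so F = 178 and E = 267.

267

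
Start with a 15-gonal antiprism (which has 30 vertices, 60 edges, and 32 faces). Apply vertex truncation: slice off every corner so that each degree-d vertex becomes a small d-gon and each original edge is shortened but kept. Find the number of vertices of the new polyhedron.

120

Truncation replaces each original edge-end by a new vertex, so V′ = 2E = 120.
Each original edge survives, and each old vertex of degree d contributes d new edges; summing degrees gives Σd = 2E, so E′ = E + 2E = 3E = 180.
Each original face survives and each original vertex becomes one new face: F′ = F + V = 62.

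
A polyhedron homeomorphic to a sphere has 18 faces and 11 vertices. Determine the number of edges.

27

Here V − E + F = 2.
E = V + F − (2) = 11 + 18 − (2) = 27.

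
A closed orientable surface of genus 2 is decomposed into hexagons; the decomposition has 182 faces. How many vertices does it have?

362

χ = 2 − 2·2 = -2, and every face is a hexagon so 6F = 2E.
E = 6·182/2 = 546. Then V = -2 + E − F = -2 + 546 − 182 = 362.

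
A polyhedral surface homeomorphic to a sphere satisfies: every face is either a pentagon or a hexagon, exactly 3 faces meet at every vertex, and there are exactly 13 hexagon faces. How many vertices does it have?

46

Let x be the number of pentagons; then F = 13 + x.
Edge–face incidences: 2E = 6·13 + 5·x = 78 + 5x.
Every vertex has degree 3, so 3V = 2E.
Euler: V − E + F = 2 ⇒ (2E)/3 − E + (13 + x) = 2.
Multiply by 6: 2·(2E) − 3·(2E) + 6·(13 + x) = 12, i.e. 78 + 6x − (78 + 5x) = 12.
Collecting terms: x = 12.
Then 2E = 78 + 5·12 = 138, so E = 69, V = 2E/3 = 46, F = 13 + 12 = 25.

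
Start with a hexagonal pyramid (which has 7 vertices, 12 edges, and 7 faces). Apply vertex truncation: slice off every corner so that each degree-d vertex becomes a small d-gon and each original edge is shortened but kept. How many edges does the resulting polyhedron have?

Truncation replaces each original edge-end by a new vertex, so V′ = 2E = 24.
Each original edge survives, and each old vertex of degree d contributes d new edges; summing degrees gives Σd = 2E, so E′ = E + 2E = 3E = 36.
Each original face survives and each original vertex becomes one new face: F′ = F + V = 14.

36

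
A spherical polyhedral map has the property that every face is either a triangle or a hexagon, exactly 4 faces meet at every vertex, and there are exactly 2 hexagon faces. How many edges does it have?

Let x be the number of triangles; then F = 2 + x.
Edge–face incidences: 2E = 6·2 + 3·x = 12 + 3x.
Every vertex has degree 4, so 4V = 2E.
Euler: V − E + F = 2 ⇒ (2E)/4 − E + (2 + x) = 2.
Multiply by 8: 2·(2E) − 4·(2E) + 8·(2 + x) = 16, i.e. 16 + 8x − 2·(12 + 3x) = 16.
Collecting terms: 2x − 8 = 16, so 2x = 24, so x = 12.
Then 2E = 12 + 3·12 = 48, so E = 24, V = 2E/4 = 12, F = 2 + 12 = 14.

24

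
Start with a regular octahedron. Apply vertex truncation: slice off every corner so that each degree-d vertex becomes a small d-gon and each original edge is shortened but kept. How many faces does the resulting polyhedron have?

The base solid has V = 6, E = 12, F = 8.
Truncation replaces each original edge-end by a new vertex, so V′ = 2E = 24.
Each original edge survives, and each old vertex of degree d contributes d new edges; summing degrees gives Σd = 2E, so E′ = E + 2E = 3E = 36.
Each original face survives and each original vertex becomes one new face: F′ = F + V = 14.

14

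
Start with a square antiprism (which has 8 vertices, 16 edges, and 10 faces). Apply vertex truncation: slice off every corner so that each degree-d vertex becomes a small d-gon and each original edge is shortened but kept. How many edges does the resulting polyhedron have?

48

Truncation replaces each original edge-end by a new vertex, so V′ = 2E = 32.
Each original edge survives, and each old vertex of degree d contributes d new edges; summing degrees gives Σd = 2E, so E′ = E + 2E = 3E = 48.
Each original face survives and each original vertex becomes one new face: F′ = F + V = 18.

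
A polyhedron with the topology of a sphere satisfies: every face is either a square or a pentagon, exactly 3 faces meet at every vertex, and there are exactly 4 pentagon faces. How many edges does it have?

Let x be the number of squares; then F = 4 + x.
Edge–face incidences: 2E = 5·4 + 4·x = 20 + 4x.
Every vertex has degree 3, so 3V = 2E.
Euler: V − E + F = 2 ⇒ (2E)/3 − E + (4 + x) = 2.
Multiply by 6: 2·(2E) − 3·(2E) + 6·(4 + x) = 12, i.e. 24 + 6x − (20 + 4x) = 12.
Collecting terms: 2x + 4 = 12, so 2x = 8, so x = 4.
Then 2E = 20 + 4·4 = 36, so E = 18, V = 2E/3 = 12, F = 4 + 4 = 8.

18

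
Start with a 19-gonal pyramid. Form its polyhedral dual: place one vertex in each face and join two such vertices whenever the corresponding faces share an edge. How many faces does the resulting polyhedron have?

The base solid has V = 20, E = 38, F = 20.
The dual swaps V and F and preserves E: V′ = F = 20, E′ = E = 38, F′ = V = 20.

20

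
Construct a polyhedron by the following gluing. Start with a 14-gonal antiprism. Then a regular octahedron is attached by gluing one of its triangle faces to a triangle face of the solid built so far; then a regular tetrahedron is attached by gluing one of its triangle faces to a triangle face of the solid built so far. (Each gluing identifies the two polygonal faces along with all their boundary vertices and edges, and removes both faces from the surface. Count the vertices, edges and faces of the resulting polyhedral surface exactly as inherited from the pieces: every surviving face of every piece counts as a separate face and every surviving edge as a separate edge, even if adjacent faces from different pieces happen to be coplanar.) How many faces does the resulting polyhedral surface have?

38

A 14-gonal antiprism: V=28, E=56, F=30.
Attach a regular octahedron (V=6, E=12, F=8) along a 3-gon: merge 3 vertices and 3 edges, delete both glued faces → V=31, E=65, F=36.
Attach a regular tetrahedron (V=4, E=6, F=4) along a 3-gon: merge 3 vertices and 3 edges, delete both glued faces → V=32, E=68, F=38.
Check: V − E + F = 32 − 68 + 38 = 2.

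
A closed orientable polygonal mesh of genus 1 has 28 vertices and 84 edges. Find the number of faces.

56

For a closed orientable surface of genus 1, χ = 2 − 2·1 = 0.
F = 0 − V + E = 0 − 28 + 84 = 56.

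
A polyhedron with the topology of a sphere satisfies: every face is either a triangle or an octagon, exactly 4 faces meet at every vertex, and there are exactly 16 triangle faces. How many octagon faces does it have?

Let x be the number of octagons; then F = 16 + x.
Edge–face incidences: 2E = 3·16 + 8·x = 48 + 8x.
Every vertex has degree 4, so 4V = 2E.
Euler: V − E + F = 2 ⇒ (2E)/4 − E + (16 + x) = 2.
Multiply by 8: 2·(2E) − 4·(2E) + 8·(16 + x) = 16, i.e. 128 + 8x − 2·(48 + 8x) = 16.
Collecting terms: −8x + 32 = 16, so −8x = −16, so x = 2.
Then 2E = 48 + 8·2 = 64, so E = 32, V = 2E/4 = 16, F = 16 + 2 = 18.

2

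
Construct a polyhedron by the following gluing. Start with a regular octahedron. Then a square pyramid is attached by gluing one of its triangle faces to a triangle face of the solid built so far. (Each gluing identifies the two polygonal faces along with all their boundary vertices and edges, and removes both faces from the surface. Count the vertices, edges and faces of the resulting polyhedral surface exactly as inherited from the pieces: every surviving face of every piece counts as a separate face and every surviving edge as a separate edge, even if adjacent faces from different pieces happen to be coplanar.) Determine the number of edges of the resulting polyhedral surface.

17

A regular octahedron: V=6, E=12, F=8.
Attach a square pyramid (V=5, E=8, F=5) along a 3-gon: merge 3 vertices and 3 edges, delete both glued faces → V=8, E=17, F=11.
Check: V − E + F = 8 − 17 + 11 = 2.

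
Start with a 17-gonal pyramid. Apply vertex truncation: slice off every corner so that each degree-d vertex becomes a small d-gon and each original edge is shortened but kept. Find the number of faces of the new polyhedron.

The base solid has V = 18, E = 34, F = 18.
Truncation replaces each original edge-end by a new vertex, so V′ = 2E = 68.
Each original edge survives, and each old vertex of degree d contributes d new edges; summing degrees gives Σd = 2E, so E′ = E + 2E = 3E = 102.
Each original face survives and each original vertex becomes one new face: F′ = F + V = 36.

36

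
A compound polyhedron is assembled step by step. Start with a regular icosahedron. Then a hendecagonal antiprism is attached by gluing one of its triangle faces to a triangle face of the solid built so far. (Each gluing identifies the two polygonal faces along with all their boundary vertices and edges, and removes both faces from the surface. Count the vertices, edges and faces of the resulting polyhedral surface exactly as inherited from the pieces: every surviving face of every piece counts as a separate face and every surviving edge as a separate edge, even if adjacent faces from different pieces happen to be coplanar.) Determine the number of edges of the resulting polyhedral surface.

A regular icosahedron: V=12, E=30, F=20.
Attach a hendecagonal antiprism (V=22, E=44, F=24) along a 3-gon: merge 3 vertices and 3 edges, delete both glued faces → V=31, E=71, F=42.
Check: V − E + F = 31 − 71 + 42 = 2.

71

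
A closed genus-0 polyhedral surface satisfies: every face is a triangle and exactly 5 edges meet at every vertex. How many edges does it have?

30

Each face has 3 edges and each edge borders two faces, so 2E = 3F.
Each vertex has degree 5, so 5V = 2E and hence V = 3F/5.
Euler: V − E + F = 2 ⇒ (3F/5) − (3F/2) + F = 2.
Multiply by 10: (6 − 15 + 10)F = 20, i.e. 1F = 20.
So F = 20, E = 3·20/2 = 30, V = 3·20/5 = 12.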